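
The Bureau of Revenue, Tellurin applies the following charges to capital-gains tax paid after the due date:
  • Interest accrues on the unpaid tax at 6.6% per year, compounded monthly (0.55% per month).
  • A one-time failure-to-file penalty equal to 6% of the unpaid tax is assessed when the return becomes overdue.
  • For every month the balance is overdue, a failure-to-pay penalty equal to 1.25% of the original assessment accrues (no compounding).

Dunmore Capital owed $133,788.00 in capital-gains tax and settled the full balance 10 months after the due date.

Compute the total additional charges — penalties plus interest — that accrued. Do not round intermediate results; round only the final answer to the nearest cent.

$32,293.94

Failure-to-file penalty: 6% × $133,788.00 = $8,027.28
Failure-to-pay penalty: 10 × 1.25% × $133,788.00 = $16,723.50
Interest: $133,788.00 × ((1 + 0.0055)^10 − 1) = $133,788.00 × 0.0563814… = $7,543.1559…
Penalties + interest = $24,750.7800 + $7,543.1559… = $32,293.94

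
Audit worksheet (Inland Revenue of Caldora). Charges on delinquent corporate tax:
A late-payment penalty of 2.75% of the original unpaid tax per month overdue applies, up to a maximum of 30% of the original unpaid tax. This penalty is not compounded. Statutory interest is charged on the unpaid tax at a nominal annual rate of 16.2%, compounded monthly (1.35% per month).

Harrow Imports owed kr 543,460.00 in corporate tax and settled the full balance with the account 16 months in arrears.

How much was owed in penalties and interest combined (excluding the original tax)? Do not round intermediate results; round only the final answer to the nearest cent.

Penalty (uncapped): 16 × 2.75% × kr 543,460.00 = kr 239,122.40; cap = 30% × kr 543,460.00 = kr 163,038.00 → penalty = kr 163,038.00
Interest: kr 543,460.00 × ((1 + 0.0135)^16 − 1) = kr 543,460.00 × 0.2393103… = kr 130,055.5590…
Penalties + interest = kr 163,038.0000 + kr 130,055.5590… = kr 293,093.56

kr 293,093.56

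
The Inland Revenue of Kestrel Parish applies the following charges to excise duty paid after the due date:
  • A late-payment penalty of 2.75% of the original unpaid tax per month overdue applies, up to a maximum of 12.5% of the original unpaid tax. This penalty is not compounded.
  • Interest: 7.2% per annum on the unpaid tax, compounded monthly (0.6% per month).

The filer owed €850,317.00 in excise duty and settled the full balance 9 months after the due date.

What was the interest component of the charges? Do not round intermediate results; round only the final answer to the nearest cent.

€47,034.70

Interest: €850,317.00 × ((1 + 0.006)^9 − 1) = €850,317.00 × 0.0553143… = €47,034.6967…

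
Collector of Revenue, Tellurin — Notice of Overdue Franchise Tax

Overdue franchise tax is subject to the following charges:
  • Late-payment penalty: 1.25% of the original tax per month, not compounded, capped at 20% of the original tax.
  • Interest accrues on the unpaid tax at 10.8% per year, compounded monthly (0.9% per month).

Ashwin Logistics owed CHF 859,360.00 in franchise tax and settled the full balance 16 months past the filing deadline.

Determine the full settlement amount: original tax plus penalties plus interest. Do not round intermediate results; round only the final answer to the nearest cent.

Penalty (uncapped): 16 × 1.25% × CHF 859,360.00 = CHF 171,872.00; cap = 20% × CHF 859,360.00 = CHF 171,872.00 → penalty = CHF 171,872.00
Interest: CHF 859,360.00 × ((1 + 0.009)^16 − 1) = CHF 859,360.00 × 0.1541404… = CHF 132,462.1313…
Total = CHF 859,360.00 + CHF 171,872.0000 + CHF 132,462.1313… = CHF 1,163,694.13

CHF 1,163,694.13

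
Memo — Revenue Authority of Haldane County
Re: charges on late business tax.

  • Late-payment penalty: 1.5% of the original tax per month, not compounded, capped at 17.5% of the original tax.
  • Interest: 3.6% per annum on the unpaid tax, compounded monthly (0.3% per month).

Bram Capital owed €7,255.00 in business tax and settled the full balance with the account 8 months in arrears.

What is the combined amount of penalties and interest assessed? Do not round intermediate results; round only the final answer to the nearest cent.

Penalty: 8 × 1.5% × €7,255.00 = €870.60 (below the 17.5% cap of €1,269.63…)
Interest: €7,255.00 × ((1 + 0.003)^8 − 1) = €7,255.00 × 0.0242535… = €175.9593…
Penalties + interest = €870.6000 + €175.9593… = €1,046.56

€1,046.56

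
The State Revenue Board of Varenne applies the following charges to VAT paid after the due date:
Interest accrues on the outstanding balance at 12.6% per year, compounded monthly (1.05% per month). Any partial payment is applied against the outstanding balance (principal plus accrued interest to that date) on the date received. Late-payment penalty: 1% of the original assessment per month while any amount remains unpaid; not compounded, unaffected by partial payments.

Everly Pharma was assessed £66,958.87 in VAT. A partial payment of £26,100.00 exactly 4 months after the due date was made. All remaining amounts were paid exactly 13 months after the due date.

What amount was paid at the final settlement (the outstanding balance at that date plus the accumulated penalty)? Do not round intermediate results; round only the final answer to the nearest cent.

£56,729.36

Balance at month 4: £66,958.8700 × (1 + 0.0105)^4 = £69,815.7467…
After £26,100.00 payment: £69,815.7467… − £26,100.00 = £43,715.7467…
Balance at month 13: £43,715.7467… × (1 + 0.0105)^9 = £48,024.7112…
Penalty: 13 × 1% × £66,958.87 = £8,704.65…
Final settlement = outstanding balance + penalty = £48,024.7112… + £8,704.65… = £56,729.36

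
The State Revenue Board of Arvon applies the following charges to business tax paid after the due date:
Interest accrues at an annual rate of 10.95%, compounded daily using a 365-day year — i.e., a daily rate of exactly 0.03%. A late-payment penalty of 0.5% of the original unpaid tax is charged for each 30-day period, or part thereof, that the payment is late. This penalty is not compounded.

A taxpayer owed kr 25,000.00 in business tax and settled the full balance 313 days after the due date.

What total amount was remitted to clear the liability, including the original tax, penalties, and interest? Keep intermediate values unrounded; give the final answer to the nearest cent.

Penalty periods: ⌈313/30⌉ = 11; penalty = 11 × 0.5% × kr 25,000.00 = kr 1,375.00
Interest: kr 25,000.00 × ((1 + 0.0003)^313 − 1) = kr 25,000.00 × 0.09843443… = kr 2,460.8607…
Total = kr 25,000.00 + kr 1,375.0000 + kr 2,460.8607… = kr 28,835.86

kr 28,835.86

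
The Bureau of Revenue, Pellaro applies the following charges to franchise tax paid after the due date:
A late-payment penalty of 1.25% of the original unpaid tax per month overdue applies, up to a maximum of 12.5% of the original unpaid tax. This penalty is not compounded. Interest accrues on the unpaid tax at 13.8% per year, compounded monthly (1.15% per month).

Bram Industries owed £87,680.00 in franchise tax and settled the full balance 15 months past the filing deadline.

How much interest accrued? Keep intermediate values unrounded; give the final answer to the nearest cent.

£16,405.17

Interest: £87,680.00 × ((1 + 0.0115)^15 − 1) = £87,680.00 × 0.1871027… = £16,405.1681…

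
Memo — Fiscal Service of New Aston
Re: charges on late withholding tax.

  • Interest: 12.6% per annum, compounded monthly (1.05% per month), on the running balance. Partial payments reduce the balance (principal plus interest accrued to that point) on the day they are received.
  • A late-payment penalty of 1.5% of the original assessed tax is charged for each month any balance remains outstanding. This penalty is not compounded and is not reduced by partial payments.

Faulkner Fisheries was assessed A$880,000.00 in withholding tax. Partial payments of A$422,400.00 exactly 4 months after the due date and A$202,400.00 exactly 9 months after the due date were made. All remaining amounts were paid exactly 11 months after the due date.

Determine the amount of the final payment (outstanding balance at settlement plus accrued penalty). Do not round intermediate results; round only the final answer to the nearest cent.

A$471,233.40

Balance at month 4: A$880,000.0000 × (1 + 0.0105)^4 = A$917,546.2055…
After A$422,400.00 payment: A$917,546.2055… − A$422,400.00 = A$495,146.2055…
Balance at month 9: A$495,146.2055… × (1 + 0.0105)^5 = A$521,693.0421…
After A$202,400.00 payment: A$521,693.0421… − A$202,400.00 = A$319,293.0421…
Balance at month 11: A$319,293.0421… × (1 + 0.0105)^2 = A$326,033.3981…
Penalty: 11 × 1.5% × A$880,000.00 = A$145,200.00
Final settlement = outstanding balance + penalty = A$326,033.3981… + A$145,200.00 = A$471,233.40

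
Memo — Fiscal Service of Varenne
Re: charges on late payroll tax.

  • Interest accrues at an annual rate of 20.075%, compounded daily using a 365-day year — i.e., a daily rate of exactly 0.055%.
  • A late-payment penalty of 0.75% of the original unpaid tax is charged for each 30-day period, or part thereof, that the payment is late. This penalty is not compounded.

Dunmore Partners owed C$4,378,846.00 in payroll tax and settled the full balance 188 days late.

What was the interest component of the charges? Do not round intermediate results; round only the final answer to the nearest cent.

C$476,871.10

Interest: C$4,378,846.00 × ((1 + 0.00055)^188 − 1) = C$4,378,846.00 × 0.10890337… = C$476,871.1026…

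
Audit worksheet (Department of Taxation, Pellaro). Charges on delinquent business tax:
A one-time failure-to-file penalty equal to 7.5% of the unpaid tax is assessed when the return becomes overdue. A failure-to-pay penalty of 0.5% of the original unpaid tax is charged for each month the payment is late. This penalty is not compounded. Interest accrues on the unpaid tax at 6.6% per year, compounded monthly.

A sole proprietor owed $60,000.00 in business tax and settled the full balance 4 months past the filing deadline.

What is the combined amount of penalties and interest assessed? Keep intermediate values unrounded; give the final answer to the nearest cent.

$7,030.93

Failure-to-file penalty: 7.5% × $60,000.00 = $4,500.00
Failure-to-pay penalty = 0.5% × $60,000.00 × 4 mo = $1,200.00
Interest (6.6%/yr ÷ 12 = 0.55%/month): $60,000.00 × ((1 + 0.0055)^4 − 1) = $1,330.9300…
Penalties + interest = $5,700.0000 + $1,330.9300… = $7,030.93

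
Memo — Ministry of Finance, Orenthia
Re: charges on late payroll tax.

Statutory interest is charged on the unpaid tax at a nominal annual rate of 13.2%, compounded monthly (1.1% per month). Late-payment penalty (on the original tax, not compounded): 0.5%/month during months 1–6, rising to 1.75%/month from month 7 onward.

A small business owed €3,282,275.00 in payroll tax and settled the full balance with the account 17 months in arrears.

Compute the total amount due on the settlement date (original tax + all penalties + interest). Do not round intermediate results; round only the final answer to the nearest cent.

€4,683,468.17

Penalty, months 1–6: 6 × 0.5% × €3,282,275.00 = €98,468.25
Penalty, months 7–17: 11 × 1.75% × €3,282,275.00 = €631,837.94…
Interest: €3,282,275.00 × ((1 + 0.011)^17 − 1) = €3,282,275.00 × 0.2043969… = €670,886.9809…
Total = €3,282,275.00 + €730,306.1875 + €670,886.9809… = €4,683,468.17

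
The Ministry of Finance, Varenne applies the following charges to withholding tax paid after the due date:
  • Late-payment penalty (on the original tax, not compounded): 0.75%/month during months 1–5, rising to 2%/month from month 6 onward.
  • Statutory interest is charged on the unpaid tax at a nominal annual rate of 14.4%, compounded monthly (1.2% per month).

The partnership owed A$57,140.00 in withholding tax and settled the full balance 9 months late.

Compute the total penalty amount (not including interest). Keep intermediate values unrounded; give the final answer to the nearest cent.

A$6,713.95

Penalty, months 1–5: 5 × 0.75% × A$57,140.00 = A$2,142.75
Penalty, months 6–9: 4 × 2% × A$57,140.00 = A$4,571.20
Total penalty = A$2,142.75 + A$4,571.20 = A$6,713.95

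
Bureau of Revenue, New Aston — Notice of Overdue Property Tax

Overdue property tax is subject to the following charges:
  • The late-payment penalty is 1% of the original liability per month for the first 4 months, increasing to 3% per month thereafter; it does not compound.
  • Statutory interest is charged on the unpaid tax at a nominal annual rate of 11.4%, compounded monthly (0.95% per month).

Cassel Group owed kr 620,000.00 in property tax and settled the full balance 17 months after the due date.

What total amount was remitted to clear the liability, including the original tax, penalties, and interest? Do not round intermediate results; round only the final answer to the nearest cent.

Penalty, months 1–4: 4 × 1% × kr 620,000.00 = kr 24,800.00
Penalty, months 5–17: 13 × 3% × kr 620,000.00 = kr 241,800.00
Interest: kr 620,000.00 × ((1 + 0.0095)^17 − 1) = kr 620,000.00 × 0.1743769… = kr 108,113.6707…
Total = kr 620,000.00 + kr 266,600.0000 + kr 108,113.6707… = kr 994,713.67

kr 994,713.67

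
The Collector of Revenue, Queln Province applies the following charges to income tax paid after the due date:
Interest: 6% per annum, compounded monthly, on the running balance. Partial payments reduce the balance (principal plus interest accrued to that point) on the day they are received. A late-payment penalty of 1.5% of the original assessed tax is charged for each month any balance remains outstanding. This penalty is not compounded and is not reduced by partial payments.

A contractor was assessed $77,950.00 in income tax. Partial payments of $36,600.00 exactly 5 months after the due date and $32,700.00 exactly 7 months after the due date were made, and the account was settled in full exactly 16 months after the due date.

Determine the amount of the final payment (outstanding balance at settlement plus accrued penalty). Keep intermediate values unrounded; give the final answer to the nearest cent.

$30,268.03

Monthly rate = 6% ÷ 12 = 0.5%
Balance at month 5: $77,950.0000 × (1 + 0.005)^5 = $79,918.3352…
After $36,600.00 payment: $79,918.3352… − $36,600.00 = $43,318.3352…
Balance at month 7: $43,318.3352… × (1 + 0.005)^2 = $43,752.6015…
After $32,700.00 payment: $43,752.6015… − $32,700.00 = $11,052.6015…
Balance at month 16: $11,052.6015… × (1 + 0.005)^9 = $11,560.0328…
Penalty: 16 × 1.5% × $77,950.00 = $18,708.00
Final settlement = outstanding balance + penalty = $11,560.0328… + $18,708.00 = $30,268.03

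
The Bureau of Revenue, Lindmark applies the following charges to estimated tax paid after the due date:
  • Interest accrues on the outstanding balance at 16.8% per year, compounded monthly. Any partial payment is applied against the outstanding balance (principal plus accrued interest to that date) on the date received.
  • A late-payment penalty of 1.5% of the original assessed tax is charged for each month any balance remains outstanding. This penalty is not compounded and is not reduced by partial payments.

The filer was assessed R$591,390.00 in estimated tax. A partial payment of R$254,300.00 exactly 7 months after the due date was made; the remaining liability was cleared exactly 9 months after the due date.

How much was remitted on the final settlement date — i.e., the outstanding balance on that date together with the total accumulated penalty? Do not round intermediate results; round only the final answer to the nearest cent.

R$488,584.61

Monthly rate = 16.8% ÷ 12 = 1.4%
Balance at month 7: R$591,390.0000 × (1 + 0.014)^7 = R$651,837.9802…
After R$254,300.00 payment: R$651,837.9802… − R$254,300.00 = R$397,537.9802…
Balance at month 9: R$397,537.9802… × (1 + 0.014)^2 = R$408,746.9611…
Penalty: 9 × 1.5% × R$591,390.00 = R$79,837.65
Final settlement = outstanding balance + penalty = R$408,746.9611… + R$79,837.65 = R$488,584.61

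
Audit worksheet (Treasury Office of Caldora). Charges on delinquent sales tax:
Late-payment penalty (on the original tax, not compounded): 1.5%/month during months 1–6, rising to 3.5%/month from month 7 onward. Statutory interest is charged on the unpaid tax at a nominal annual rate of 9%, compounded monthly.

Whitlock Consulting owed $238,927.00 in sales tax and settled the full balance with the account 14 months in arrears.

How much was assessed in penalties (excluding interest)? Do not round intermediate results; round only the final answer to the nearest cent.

$88,402.99

Penalty, months 1–6: 6 × 1.5% × $238,927.00 = $21,503.43
Penalty, months 7–14: 8 × 3.5% × $238,927.00 = $66,899.56
Total penalty = $21,503.43 + $66,899.56 = $88,402.99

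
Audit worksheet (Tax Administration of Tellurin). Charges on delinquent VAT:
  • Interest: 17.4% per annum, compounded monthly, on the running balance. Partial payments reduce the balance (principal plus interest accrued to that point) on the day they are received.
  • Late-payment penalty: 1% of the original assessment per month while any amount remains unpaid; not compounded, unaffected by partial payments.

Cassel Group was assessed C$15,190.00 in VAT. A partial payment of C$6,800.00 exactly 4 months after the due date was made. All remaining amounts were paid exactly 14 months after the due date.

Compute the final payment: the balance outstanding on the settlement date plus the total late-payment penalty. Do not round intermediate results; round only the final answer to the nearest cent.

C$12,855.46

Monthly rate = 17.4% ÷ 12 = 1.45%
Balance at month 4: C$15,190.0000 × (1 + 0.0145)^4 = C$16,090.3681…
After C$6,800.00 payment: C$16,090.3681… − C$6,800.00 = C$9,290.3681…
Balance at month 14: C$9,290.3681… × (1 + 0.0145)^10 = C$10,728.8565…
Penalty: 14 × 1% × C$15,190.00 = C$2,126.60
Final settlement = outstanding balance + penalty = C$10,728.8565… + C$2,126.60 = C$12,855.46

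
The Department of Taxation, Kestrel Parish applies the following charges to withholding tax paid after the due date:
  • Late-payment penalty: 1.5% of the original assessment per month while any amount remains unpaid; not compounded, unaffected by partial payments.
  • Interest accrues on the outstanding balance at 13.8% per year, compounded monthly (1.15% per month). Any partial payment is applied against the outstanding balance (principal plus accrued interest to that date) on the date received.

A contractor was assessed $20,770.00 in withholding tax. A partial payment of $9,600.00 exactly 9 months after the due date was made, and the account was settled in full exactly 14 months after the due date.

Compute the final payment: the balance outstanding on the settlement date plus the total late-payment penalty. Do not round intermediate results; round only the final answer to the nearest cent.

$18,572.66

Balance at month 9: $20,770.0000 × (1 + 0.0115)^9 = $23,021.2807…
After $9,600.00 payment: $23,021.2807… − $9,600.00 = $13,421.2807…
Balance at month 14: $13,421.2807… × (1 + 0.0115)^5 = $14,210.9593…
Penalty: 14 × 1.5% × $20,770.00 = $4,361.70
Final settlement = outstanding balance + penalty = $14,210.9593… + $4,361.70 = $18,572.66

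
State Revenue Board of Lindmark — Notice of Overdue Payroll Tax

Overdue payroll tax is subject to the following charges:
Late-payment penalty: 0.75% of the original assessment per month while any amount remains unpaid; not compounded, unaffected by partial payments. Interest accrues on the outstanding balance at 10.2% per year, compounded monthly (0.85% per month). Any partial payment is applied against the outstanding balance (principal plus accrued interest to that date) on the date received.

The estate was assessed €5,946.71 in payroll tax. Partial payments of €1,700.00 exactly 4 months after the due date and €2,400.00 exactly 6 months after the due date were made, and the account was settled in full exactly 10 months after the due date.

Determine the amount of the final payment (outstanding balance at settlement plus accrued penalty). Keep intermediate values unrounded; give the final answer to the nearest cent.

Balance at month 4: €5,946.7100 × (1 + 0.0085)^4 = €6,151.4907…
After €1,700.00 payment: €6,151.4907… − €1,700.00 = €4,451.4907…
Balance at month 6: €4,451.4907… × (1 + 0.0085)^2 = €4,527.4876…
After €2,400.00 payment: €4,527.4876… − €2,400.00 = €2,127.4876…
Balance at month 10: €2,127.4876… × (1 + 0.0085)^4 = €2,200.7497…
Penalty: 10 × 0.75% × €5,946.71 = €446.00…
Final settlement = outstanding balance + penalty = €2,200.7497… + €446.00… = €2,646.75

€2,646.75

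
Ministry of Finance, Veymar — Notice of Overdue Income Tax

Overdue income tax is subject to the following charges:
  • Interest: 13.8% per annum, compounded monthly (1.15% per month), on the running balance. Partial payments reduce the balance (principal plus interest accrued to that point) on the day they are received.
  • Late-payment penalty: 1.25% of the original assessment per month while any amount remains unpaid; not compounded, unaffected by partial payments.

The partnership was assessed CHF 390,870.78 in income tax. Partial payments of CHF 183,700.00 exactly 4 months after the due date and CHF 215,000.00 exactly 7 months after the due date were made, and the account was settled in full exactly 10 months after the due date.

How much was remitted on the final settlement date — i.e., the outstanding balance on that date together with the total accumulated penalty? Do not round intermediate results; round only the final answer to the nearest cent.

CHF 67,830.25

Balance at month 4: CHF 390,870.7800 × (1 + 0.0115)^4 = CHF 409,163.3765…
After CHF 183,700.00 payment: CHF 409,163.3765… − CHF 183,700.00 = CHF 225,463.3765…
Balance at month 7: CHF 225,463.3765… × (1 + 0.0115)^3 = CHF 233,331.6585…
After CHF 215,000.00 payment: CHF 233,331.6585… − CHF 215,000.00 = CHF 18,331.6585…
Balance at month 10: CHF 18,331.6585… × (1 + 0.0115)^3 = CHF 18,971.4017…
Penalty: 10 × 1.25% × CHF 390,870.78 = CHF 48,858.85…
Final settlement = outstanding balance + penalty = CHF 18,971.4017… + CHF 48,858.85… = CHF 67,830.25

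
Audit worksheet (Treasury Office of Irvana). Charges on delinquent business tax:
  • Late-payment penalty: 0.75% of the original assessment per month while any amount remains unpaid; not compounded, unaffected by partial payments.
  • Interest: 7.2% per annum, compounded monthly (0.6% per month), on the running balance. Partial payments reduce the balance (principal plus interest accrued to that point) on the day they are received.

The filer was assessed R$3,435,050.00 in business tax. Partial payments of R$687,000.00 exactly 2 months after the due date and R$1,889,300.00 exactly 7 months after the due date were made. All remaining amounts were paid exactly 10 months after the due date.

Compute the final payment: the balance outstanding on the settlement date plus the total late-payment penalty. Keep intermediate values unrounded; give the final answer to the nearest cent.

R$1,260,247.79

Balance at month 2: R$3,435,050.0000 × (1 + 0.006)^2 = R$3,476,394.2618
After R$687,000.00 payment: R$3,476,394.2618 − R$687,000.00 = R$2,789,394.2618
Balance at month 7: R$2,789,394.2618 × (1 + 0.006)^5 = R$2,874,086.3148…
After R$1,889,300.00 payment: R$2,874,086.3148… − R$1,889,300.00 = R$984,786.3148…
Balance at month 10: R$984,786.3148… × (1 + 0.006)^3 = R$1,002,619.0381…
Penalty: 10 × 0.75% × R$3,435,050.00 = R$257,628.75
Final settlement = outstanding balance + penalty = R$1,002,619.0381… + R$257,628.75 = R$1,260,247.79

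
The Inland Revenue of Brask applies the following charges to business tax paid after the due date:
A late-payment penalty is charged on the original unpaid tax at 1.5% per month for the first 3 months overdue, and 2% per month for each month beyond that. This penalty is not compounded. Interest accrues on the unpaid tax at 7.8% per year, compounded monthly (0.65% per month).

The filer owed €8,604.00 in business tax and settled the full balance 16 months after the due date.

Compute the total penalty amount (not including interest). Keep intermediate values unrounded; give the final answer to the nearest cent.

Penalty, months 1–3: 3 × 1.5% × €8,604.00 = €387.18
Penalty, months 4–16: 13 × 2% × €8,604.00 = €2,237.04
Total penalty = €387.18 + €2,237.04 = €2,624.22

€2,624.22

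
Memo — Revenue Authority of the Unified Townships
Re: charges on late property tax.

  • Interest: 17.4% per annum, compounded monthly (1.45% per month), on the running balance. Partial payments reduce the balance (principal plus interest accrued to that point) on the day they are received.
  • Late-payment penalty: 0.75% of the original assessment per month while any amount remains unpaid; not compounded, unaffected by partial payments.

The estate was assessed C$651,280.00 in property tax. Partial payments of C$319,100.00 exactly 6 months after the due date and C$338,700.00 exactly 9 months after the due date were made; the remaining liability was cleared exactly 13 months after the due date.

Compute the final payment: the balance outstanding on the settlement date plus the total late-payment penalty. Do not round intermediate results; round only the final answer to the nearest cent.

C$137,107.62

Balance at month 6: C$651,280.0000 × (1 + 0.0145)^6 = C$710,035.4788…
After C$319,100.00 payment: C$710,035.4788… − C$319,100.00 = C$390,935.4788…
Balance at month 9: C$390,935.4788… × (1 + 0.0145)^3 = C$408,188.9465…
After C$338,700.00 payment: C$408,188.9465… − C$338,700.00 = C$69,488.9465…
Balance at month 13: C$69,488.9465… × (1 + 0.0145)^4 = C$73,607.8162…
Penalty: 13 × 0.75% × C$651,280.00 = C$63,499.80
Final settlement = outstanding balance + penalty = C$73,607.8162… + C$63,499.80 = C$137,107.62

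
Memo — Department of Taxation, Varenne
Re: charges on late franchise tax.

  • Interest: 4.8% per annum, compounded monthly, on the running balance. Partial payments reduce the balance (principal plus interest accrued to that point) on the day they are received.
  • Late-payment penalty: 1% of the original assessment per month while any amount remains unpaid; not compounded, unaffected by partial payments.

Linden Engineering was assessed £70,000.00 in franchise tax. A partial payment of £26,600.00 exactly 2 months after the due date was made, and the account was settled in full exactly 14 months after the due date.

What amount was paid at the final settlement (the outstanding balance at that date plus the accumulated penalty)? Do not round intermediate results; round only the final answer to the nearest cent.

£55,918.30

Monthly rate = 4.8% ÷ 12 = 0.4%
Balance at month 2: £70,000.0000 × (1 + 0.004)^2 = £70,561.1200
After £26,600.00 payment: £70,561.1200 − £26,600.00 = £43,961.1200
Balance at month 14: £43,961.1200 × (1 + 0.004)^12 = £46,118.3013…
Penalty: 14 × 1% × £70,000.00 = £9,800.00
Final settlement = outstanding balance + penalty = £46,118.3013… + £9,800.00 = £55,918.30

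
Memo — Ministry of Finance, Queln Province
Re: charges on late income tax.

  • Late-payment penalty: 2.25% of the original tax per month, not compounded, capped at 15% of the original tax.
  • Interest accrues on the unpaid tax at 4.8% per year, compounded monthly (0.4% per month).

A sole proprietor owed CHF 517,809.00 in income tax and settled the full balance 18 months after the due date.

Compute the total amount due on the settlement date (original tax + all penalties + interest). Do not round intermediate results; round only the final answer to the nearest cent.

Penalty (uncapped): 18 × 2.25% × CHF 517,809.00 = CHF 209,712.65…; cap = 15% × CHF 517,809.00 = CHF 77,671.35 → penalty = CHF 77,671.35
Interest: CHF 517,809.00 × ((1 + 0.004)^18 − 1) = CHF 517,809.00 × 0.0745010… = CHF 38,577.2967…
Total = CHF 517,809.00 + CHF 77,671.3500 + CHF 38,577.2967… = CHF 634,057.65

CHF 634,057.65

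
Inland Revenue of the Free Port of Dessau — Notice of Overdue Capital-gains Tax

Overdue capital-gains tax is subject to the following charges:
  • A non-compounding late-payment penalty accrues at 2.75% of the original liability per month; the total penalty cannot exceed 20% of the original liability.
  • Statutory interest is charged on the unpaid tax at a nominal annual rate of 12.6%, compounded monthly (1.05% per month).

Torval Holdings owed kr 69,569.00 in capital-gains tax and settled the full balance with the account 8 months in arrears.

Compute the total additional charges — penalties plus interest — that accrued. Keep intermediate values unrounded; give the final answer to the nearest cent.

kr 19,976.93

Penalty (uncapped): 8 × 2.75% × kr 69,569.00 = kr 15,305.18; cap = 20% × kr 69,569.00 = kr 13,913.80 → penalty = kr 13,913.80
Interest: kr 69,569.00 × ((1 + 0.0105)^8 − 1) = kr 69,569.00 × 0.0871527… = kr 6,063.1251…
Penalties + interest = kr 13,913.8000 + kr 6,063.1251… = kr 19,976.93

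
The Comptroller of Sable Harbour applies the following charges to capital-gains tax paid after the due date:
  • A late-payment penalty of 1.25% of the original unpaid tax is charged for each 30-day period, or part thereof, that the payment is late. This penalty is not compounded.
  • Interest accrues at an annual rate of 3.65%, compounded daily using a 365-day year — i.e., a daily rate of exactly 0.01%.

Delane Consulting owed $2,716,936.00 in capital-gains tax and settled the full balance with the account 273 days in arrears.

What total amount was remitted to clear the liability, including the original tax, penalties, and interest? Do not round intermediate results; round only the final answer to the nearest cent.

$3,131,743.27

Penalty periods: ⌈273/30⌉ = 10; penalty = 10 × 1.25% × $2,716,936.00 = $339,617.00
Interest: $2,716,936.00 × ((1 + 0.0001)^273 − 1) = $2,716,936.00 × 0.02767466… = $75,190.2710…
Total = $2,716,936.00 + $339,617.0000 + $75,190.2710… = $3,131,743.27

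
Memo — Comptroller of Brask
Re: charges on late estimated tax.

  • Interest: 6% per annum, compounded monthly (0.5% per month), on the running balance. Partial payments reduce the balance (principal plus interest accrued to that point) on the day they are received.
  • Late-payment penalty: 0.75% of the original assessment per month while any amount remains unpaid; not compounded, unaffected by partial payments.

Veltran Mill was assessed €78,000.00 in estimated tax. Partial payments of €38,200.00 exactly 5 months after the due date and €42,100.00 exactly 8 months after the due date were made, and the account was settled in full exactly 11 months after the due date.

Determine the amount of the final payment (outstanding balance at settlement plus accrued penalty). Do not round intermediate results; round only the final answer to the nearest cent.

€6,738.79

Balance at month 5: €78,000.0000 × (1 + 0.005)^5 = €79,969.5977…
After €38,200.00 payment: €79,969.5977… − €38,200.00 = €41,769.5977…
Balance at month 8: €41,769.5977… × (1 + 0.005)^3 = €42,399.2797…
After €42,100.00 payment: €42,399.2797… − €42,100.00 = €299.2797…
Balance at month 11: €299.2797… × (1 + 0.005)^3 = €303.7913…
Penalty: 11 × 0.75% × €78,000.00 = €6,435.00
Final settlement = outstanding balance + penalty = €303.7913… + €6,435.00 = €6,738.79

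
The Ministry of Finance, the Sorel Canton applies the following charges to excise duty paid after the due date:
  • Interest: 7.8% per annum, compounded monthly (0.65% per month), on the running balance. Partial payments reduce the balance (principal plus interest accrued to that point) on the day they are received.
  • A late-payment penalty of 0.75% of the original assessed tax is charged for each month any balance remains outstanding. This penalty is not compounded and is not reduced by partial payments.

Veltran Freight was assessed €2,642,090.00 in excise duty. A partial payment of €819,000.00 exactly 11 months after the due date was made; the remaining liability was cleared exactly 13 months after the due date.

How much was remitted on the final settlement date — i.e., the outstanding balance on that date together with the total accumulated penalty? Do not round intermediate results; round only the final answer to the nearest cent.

Balance at month 11: €2,642,090.0000 × (1 + 0.0065)^11 = €2,837,260.2836…
After €819,000.00 payment: €2,837,260.2836… − €819,000.00 = €2,018,260.2836…
Balance at month 13: €2,018,260.2836… × (1 + 0.0065)^2 = €2,044,582.9388…
Penalty: 13 × 0.75% × €2,642,090.00 = €257,603.78…
Final settlement = outstanding balance + penalty = €2,044,582.9388… + €257,603.78… = €2,302,186.71

€2,302,186.71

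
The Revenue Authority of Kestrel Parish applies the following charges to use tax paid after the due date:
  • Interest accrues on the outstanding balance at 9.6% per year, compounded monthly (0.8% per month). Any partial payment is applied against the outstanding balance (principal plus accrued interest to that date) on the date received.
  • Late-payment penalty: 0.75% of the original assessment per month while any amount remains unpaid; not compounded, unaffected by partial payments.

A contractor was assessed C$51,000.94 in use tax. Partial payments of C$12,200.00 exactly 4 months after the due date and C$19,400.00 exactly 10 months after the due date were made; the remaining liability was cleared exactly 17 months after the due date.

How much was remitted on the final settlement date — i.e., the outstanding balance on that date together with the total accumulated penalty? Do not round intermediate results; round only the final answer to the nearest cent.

C$30,857.51

Balance at month 4: C$51,000.9400 × (1 + 0.008)^4 = C$52,652.6591…
After C$12,200.00 payment: C$52,652.6591… − C$12,200.00 = C$40,452.6591…
Balance at month 10: C$40,452.6591… × (1 + 0.008)^6 = C$42,433.6380…
After C$19,400.00 payment: C$42,433.6380… − C$19,400.00 = C$23,033.6380…
Balance at month 17: C$23,033.6380… × (1 + 0.008)^7 = C$24,354.8950…
Penalty: 17 × 0.75% × C$51,000.94 = C$6,502.62…
Final settlement = outstanding balance + penalty = C$24,354.8950… + C$6,502.62… = C$30,857.51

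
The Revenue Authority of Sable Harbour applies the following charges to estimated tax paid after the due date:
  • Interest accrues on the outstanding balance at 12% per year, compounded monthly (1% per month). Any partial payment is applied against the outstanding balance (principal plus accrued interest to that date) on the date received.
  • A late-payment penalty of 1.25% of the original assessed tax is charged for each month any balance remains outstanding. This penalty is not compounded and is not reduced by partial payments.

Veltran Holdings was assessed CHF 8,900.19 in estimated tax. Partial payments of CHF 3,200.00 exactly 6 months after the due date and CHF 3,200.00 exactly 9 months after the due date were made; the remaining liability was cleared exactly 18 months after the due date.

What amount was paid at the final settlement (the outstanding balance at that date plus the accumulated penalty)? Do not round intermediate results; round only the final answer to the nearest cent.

CHF 5,542.85

Balance at month 6: CHF 8,900.1900 × (1 + 0.01)^6 = CHF 9,447.7310…
After CHF 3,200.00 payment: CHF 9,447.7310… − CHF 3,200.00 = CHF 6,247.7310…
Balance at month 9: CHF 6,247.7310… × (1 + 0.01)^3 = CHF 6,437.0435…
After CHF 3,200.00 payment: CHF 6,437.0435… − CHF 3,200.00 = CHF 3,237.0435…
Balance at month 18: CHF 3,237.0435… × (1 + 0.01)^9 = CHF 3,540.3068…
Penalty: 18 × 1.25% × CHF 8,900.19 = CHF 2,002.54…
Final settlement = outstanding balance + penalty = CHF 3,540.3068… + CHF 2,002.54… = CHF 5,542.85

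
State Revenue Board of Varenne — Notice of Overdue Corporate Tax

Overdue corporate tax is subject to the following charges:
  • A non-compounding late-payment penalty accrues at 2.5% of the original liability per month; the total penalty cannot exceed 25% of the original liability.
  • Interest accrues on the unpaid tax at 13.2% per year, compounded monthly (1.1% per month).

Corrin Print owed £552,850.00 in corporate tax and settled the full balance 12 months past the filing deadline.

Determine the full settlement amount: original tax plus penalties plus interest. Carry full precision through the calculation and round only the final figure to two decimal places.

Penalty (uncapped): 12 × 2.5% × £552,850.00 = £165,855.00; cap = 25% × £552,850.00 = £138,212.50 → penalty = £138,212.50
Interest: £552,850.00 × ((1 + 0.011)^12 − 1) = £552,850.00 × 0.1402862… = £77,557.2237…
Total = £552,850.00 + £138,212.5000 + £77,557.2237… = £768,619.72

£768,619.72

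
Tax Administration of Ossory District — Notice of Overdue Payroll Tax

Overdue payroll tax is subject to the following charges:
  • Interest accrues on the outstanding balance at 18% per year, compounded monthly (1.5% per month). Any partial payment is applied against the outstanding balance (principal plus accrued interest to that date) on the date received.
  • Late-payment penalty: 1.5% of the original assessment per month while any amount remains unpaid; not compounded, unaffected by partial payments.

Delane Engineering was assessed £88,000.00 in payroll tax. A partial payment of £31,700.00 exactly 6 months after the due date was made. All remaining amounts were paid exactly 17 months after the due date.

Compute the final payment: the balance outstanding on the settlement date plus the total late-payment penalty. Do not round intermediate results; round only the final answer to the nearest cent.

£98,444.81

Balance at month 6: £88,000.0000 × (1 + 0.015)^6 = £96,223.0072…
After £31,700.00 payment: £96,223.0072… − £31,700.00 = £64,523.0072…
Balance at month 17: £64,523.0072… × (1 + 0.015)^11 = £76,004.8078…
Penalty: 17 × 1.5% × £88,000.00 = £22,440.00
Final settlement = outstanding balance + penalty = £76,004.8078… + £22,440.00 = £98,444.81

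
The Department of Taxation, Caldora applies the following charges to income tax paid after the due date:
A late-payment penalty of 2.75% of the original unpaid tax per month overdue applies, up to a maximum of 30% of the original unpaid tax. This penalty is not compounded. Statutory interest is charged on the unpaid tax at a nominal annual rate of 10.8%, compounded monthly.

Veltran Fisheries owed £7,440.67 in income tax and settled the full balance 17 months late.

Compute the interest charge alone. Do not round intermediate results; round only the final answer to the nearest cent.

Interest (10.8%/yr ÷ 12 = 0.9%/month): £7,440.67 × ((1 + 0.009)^17 − 1) = £1,224.1964…

£1,224.20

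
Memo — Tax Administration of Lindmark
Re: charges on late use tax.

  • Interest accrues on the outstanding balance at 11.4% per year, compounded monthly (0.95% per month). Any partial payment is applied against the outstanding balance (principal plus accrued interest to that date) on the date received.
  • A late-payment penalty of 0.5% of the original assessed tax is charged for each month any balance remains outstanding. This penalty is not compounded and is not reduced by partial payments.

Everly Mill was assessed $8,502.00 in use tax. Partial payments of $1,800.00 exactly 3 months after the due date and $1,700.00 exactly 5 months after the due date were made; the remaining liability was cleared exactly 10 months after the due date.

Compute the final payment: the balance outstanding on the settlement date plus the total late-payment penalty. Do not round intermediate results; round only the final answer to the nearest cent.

$6,064.74

Balance at month 3: $8,502.0000 × (1 + 0.0095)^3 = $8,746.6162…
After $1,800.00 payment: $8,746.6162… − $1,800.00 = $6,946.6162…
Balance at month 5: $6,946.6162… × (1 + 0.0095)^2 = $7,079.2288…
After $1,700.00 payment: $7,079.2288… − $1,700.00 = $5,379.2288…
Balance at month 10: $5,379.2288… × (1 + 0.0095)^5 = $5,639.6433…
Penalty: 10 × 0.5% × $8,502.00 = $425.10
Final settlement = outstanding balance + penalty = $5,639.6433… + $425.10 = $6,064.74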